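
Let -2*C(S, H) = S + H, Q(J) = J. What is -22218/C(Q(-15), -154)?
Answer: -44436/169 ≈ -262.94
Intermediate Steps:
C(S, H) = -H/2 - S/2 (C(S, H) = -(S + H)/2 = -(H + S)/2 = -H/2 - S/2)
-22218/C(Q(-15), -154) = -22218/(-1/2*(-154) - 1/2*(-15)) = -22218/(77 + 15/2) = -22218/169/2 = -22218*2/169 = -44436/169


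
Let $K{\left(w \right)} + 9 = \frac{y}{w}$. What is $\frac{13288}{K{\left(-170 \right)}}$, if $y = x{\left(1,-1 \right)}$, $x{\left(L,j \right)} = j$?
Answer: $- \frac{205360}{139} \approx -1477.4$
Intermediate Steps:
$y = -1$
$K{\left(w \right)} = -9 - \frac{1}{w}$
$\frac{13288}{K{\left(-170 \right)}} = \frac{13288}{-9 - \frac{1}{-170}} = \frac{13288}{-9 - - \frac{1}{170}} = \frac{13288}{-9 + \frac{1}{170}} = \frac{13288}{- \frac{1529}{170}} = 13288 \left(- \frac{170}{1529}\right) = - \frac{205360}{139}$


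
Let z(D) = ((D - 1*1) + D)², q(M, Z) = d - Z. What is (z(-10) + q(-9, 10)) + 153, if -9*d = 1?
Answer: 5255/9 ≈ 583.89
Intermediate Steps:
d = -⅑ (d = -⅑*1 = -⅑ ≈ -0.11111)
q(M, Z) = -⅑ - Z
z(D) = (-1 + 2*D)² (z(D) = ((D - 1) + D)² = ((-1 + D) + D)² = (-1 + 2*D)²)
(z(-10) + q(-9, 10)) + 153 = ((-1 + 2*(-10))² + (-⅑ - 1*10)) + 153 = ((-1 - 20)² + (-⅑ - 10)) + 153 = ((-21)² - 91/9) + 153 = (441 - 91/9) + 153 = 3878/9 + 153 = 5255/9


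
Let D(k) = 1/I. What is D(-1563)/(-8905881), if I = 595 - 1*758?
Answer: 1/1451658603 ≈ 6.8887e-10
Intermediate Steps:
I = -163 (I = 595 - 758 = -163)
D(k) = -1/163 (D(k) = 1/(-163) = -1/163)
D(-1563)/(-8905881) = -1/163/(-8905881) = -1/163*(-1/8905881) = 1/1451658603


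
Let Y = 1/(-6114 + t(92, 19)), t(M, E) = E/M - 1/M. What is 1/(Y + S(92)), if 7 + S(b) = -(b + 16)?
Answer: -281235/32342071 ≈ -0.0086956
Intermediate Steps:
t(M, E) = -1/M + E/M
Y = -46/281235 (Y = 1/(-6114 + (-1 + 19)/92) = 1/(-6114 + (1/92)*18) = 1/(-6114 + 9/46) = 1/(-281235/46) = -46/281235 ≈ -0.00016356)
S(b) = -23 - b (S(b) = -7 - (b + 16) = -7 - (16 + b) = -7 + (-16 - b) = -23 - b)
1/(Y + S(92)) = 1/(-46/281235 + (-23 - 1*92)) = 1/(-46/281235 + (-23 - 92)) = 1/(-46/281235 - 115) = 1/(-32342071/281235) = -281235/32342071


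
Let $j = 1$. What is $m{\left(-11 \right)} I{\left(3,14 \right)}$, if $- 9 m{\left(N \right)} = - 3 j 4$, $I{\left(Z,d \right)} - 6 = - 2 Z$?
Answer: $0$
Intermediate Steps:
$I{\left(Z,d \right)} = 6 - 2 Z$
$m{\left(N \right)} = \frac{4}{3}$ ($m{\left(N \right)} = - \frac{\left(-3\right) 1 \cdot 4}{9} = - \frac{\left(-3\right) 4}{9} = \left(- \frac{1}{9}\right) \left(-12\right) = \frac{4}{3}$)
$m{\left(-11 \right)} I{\left(3,14 \right)} = \frac{4 \left(6 - 6\right)}{3} = \frac{4}{3} \cdot 0 = 0$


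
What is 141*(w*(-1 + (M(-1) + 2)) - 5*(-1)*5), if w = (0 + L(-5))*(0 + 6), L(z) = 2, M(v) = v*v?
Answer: 6909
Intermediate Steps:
M(v) = v²
w = 12 (w = (0 + 2)*(0 + 6) = 2*6 = 12)
141*(w*(-1 + (M(-1) + 2)) - 5*(-1)*5) = 141*(12*(-1 + ((-1)² + 2)) - 5*(-1)*5) = 141*(12*(-1 + (1 + 2)) + 5*5) = 141*(12*(-1 + 3) + 25) = 141*(12*2 + 25) = 141*(24 + 25) = 141*49 = 6909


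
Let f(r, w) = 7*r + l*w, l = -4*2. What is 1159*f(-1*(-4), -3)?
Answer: 60268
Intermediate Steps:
l = -8
f(r, w) = -8*w + 7*r (f(r, w) = 7*r - 8*w = -8*w + 7*r)
1159*f(-1*(-4), -3) = 1159*(-8*(-3) + 7*(-1*(-4))) = 1159*(24 + 7*4) = 1159*(24 + 28) = 1159*52 = 60268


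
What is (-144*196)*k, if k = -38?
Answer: 1072512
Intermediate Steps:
(-144*196)*k = -144*196*(-38) = -28224*(-38) = 1072512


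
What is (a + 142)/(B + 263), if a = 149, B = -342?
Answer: -291/79 ≈ -3.6835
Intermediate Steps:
(a + 142)/(B + 263) = (149 + 142)/(-342 + 263) = 291/(-79) = 291*(-1/79) = -291/79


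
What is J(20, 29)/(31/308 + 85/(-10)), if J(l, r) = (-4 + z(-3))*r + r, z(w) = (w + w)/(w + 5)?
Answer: 53592/2587 ≈ 20.716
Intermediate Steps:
z(w) = 2*w/(5 + w) (z(w) = (2*w)/(5 + w) = 2*w/(5 + w))
J(l, r) = -6*r (J(l, r) = (-4 + 2*(-3)/(5 - 3))*r + r = (-4 + 2*(-3)/2)*r + r = (-4 + 2*(-3)*(1/2))*r + r = (-4 - 3)*r + r = -7*r + r = -6*r)
J(20, 29)/(31/308 + 85/(-10)) = (-6*29)/(31/308 + 85/(-10)) = -174/(31*(1/308) + 85*(-1/10)) = -174/(31/308 - 17/2) = -174/(-2587/308) = -174*(-308/2587) = 53592/2587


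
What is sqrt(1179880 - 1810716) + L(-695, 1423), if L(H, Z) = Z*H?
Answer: -988985 + 2*I*sqrt(157709) ≈ -9.8899e+5 + 794.25*I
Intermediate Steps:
L(H, Z) = H*Z
sqrt(1179880 - 1810716) + L(-695, 1423) = sqrt(1179880 - 1810716) - 695*1423 = sqrt(-630836) - 988985 = 2*I*sqrt(157709) - 988985 = -988985 + 2*I*sqrt(157709)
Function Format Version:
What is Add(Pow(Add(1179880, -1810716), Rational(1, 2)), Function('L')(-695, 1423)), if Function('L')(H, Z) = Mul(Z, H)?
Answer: Add(-988985, Mul(2, I, Pow(157709, Rational(1, 2)))) ≈ Add(-9.8899e+5, Mul(794.25, I))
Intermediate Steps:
Function('L')(H, Z) = Mul(H, Z)
Add(Pow(Add(1179880, -1810716), Rational(1, 2)), Function('L')(-695, 1423)) = Add(Pow(Add(1179880, -1810716), Rational(1, 2)), Mul(-695, 1423)) = Add(Pow(-630836, Rational(1, 2)), -988985) = Add(Mul(2, I, Pow(157709, Rational(1, 2))), -988985) = Add(-988985, Mul(2, I, Pow(157709, Rational(1, 2))))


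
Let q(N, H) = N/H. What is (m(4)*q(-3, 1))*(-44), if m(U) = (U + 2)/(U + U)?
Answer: 99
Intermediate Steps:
m(U) = (2 + U)/(2*U) (m(U) = (2 + U)/((2*U)) = (2 + U)*(1/(2*U)) = (2 + U)/(2*U))
(m(4)*q(-3, 1))*(-44) = (((1/2)*(2 + 4)/4)*(-3/1))*(-44) = (((1/2)*(1/4)*6)*(-3*1))*(-44) = ((3/4)*(-3))*(-44) = -9/4*(-44) = 99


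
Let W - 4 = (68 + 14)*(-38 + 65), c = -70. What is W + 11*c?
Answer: 1448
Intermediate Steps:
W = 2218 (W = 4 + (68 + 14)*(-38 + 65) = 4 + 82*27 = 4 + 2214 = 2218)
W + 11*c = 2218 + 11*(-70) = 2218 - 770 = 1448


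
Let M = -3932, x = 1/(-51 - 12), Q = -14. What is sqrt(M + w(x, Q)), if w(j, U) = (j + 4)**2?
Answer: I*sqrt(15543107)/63 ≈ 62.579*I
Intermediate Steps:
x = -1/63 (x = 1/(-63) = -1/63 ≈ -0.015873)
w(j, U) = (4 + j)**2
sqrt(M + w(x, Q)) = sqrt(-3932 + (4 - 1/63)**2) = sqrt(-3932 + (251/63)**2) = sqrt(-3932 + 63001/3969) = sqrt(-15543107/3969) = I*sqrt(15543107)/63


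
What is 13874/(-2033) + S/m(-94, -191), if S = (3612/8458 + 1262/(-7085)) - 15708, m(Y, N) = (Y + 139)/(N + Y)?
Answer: 18178277811636686/182741074035 ≈ 99476.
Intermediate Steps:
m(Y, N) = (139 + Y)/(N + Y)
S = -470642941708/29962465 (S = (3612*(1/8458) + 1262*(-1/7085)) - 15708 = (1806/4229 - 1262/7085) - 15708 = 7458512/29962465 - 15708 = -470642941708/29962465 ≈ -15708.)
13874/(-2033) + S/m(-94, -191) = 13874/(-2033) - 470642941708*(-191 - 94)/(139 - 94)/29962465 = 13874*(-1/2033) - 470642941708/(29962465*(45/(-285))) = -13874/2033 - 470642941708/(29962465*((-1/285*45))) = -13874/2033 - 470642941708/(29962465*(-3/19)) = -13874/2033 - 470642941708/29962465*(-19/3) = -13874/2033 + 8942215892452/89887395 = 18178277811636686/182741074035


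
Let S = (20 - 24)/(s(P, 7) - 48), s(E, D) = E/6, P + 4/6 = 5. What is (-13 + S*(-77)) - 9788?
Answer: -8346195/851 ≈ -9807.5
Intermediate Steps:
P = 13/3 (P = -⅔ + 5 = 13/3 ≈ 4.3333)
s(E, D) = E/6 (s(E, D) = E*(⅙) = E/6)
S = 72/851 (S = (20 - 24)/((⅙)*(13/3) - 48) = -4/(13/18 - 48) = -4/(-851/18) = -4*(-18/851) = 72/851 ≈ 0.084606)
(-13 + S*(-77)) - 9788 = (-13 + (72/851)*(-77)) - 9788 = (-13 - 5544/851) - 9788 = -16607/851 - 9788 = -8346195/851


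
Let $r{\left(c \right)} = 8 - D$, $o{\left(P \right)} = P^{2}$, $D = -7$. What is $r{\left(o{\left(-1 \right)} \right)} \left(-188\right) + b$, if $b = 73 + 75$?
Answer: $-2672$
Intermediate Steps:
$r{\left(c \right)} = 15$ ($r{\left(c \right)} = 8 - -7 = 8 + 7 = 15$)
$b = 148$
$r{\left(o{\left(-1 \right)} \right)} \left(-188\right) + b = 15 \left(-188\right) + 148 = -2820 + 148 = -2672$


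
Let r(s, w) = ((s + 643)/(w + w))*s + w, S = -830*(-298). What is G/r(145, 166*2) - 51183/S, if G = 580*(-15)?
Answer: -361491267891/20696669180 ≈ -17.466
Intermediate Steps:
G = -8700
S = 247340
r(s, w) = w + s*(643 + s)/(2*w) (r(s, w) = ((643 + s)/((2*w)))*s + w = ((643 + s)*(1/(2*w)))*s + w = ((643 + s)/(2*w))*s + w = s*(643 + s)/(2*w) + w = w + s*(643 + s)/(2*w))
G/r(145, 166*2) - 51183/S = -8700*664/(145**2 + 2*(166*2)**2 + 643*145) - 51183/247340 = -8700*664/(21025 + 2*332**2 + 93235) - 51183*1/247340 = -8700*664/(21025 + 2*110224 + 93235) - 51183/247340 = -8700*664/(21025 + 220448 + 93235) - 51183/247340 = -8700/((1/2)*(1/332)*334708) - 51183/247340 = -8700/83677/166 - 51183/247340 = -8700*166/83677 - 51183/247340 = -1444200/83677 - 51183/247340 = -361491267891/20696669180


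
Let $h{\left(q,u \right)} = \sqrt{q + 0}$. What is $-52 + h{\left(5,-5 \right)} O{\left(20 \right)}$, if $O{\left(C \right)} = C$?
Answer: $-52 + 20 \sqrt{5} \approx -7.2786$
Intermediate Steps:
$h{\left(q,u \right)} = \sqrt{q}$
$-52 + h{\left(5,-5 \right)} O{\left(20 \right)} = -52 + \sqrt{5} \cdot 20 = -52 + 20 \sqrt{5}$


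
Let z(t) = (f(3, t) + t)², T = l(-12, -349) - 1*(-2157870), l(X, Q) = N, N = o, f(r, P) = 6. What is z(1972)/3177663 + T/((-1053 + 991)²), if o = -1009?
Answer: 6868816984339/12214936572 ≈ 562.33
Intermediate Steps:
N = -1009
l(X, Q) = -1009
T = 2156861 (T = -1009 - 1*(-2157870) = -1009 + 2157870 = 2156861)
z(t) = (6 + t)²
z(1972)/3177663 + T/((-1053 + 991)²) = (6 + 1972)²/3177663 + 2156861/((-1053 + 991)²) = 1978²*(1/3177663) + 2156861/((-62)²) = 3912484*(1/3177663) + 2156861/3844 = 3912484/3177663 + 2156861*(1/3844) = 3912484/3177663 + 2156861/3844 = 6868816984339/12214936572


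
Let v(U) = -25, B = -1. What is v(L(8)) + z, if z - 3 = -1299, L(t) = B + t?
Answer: -1321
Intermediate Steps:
L(t) = -1 + t
z = -1296 (z = 3 - 1299 = -1296)
v(L(8)) + z = -25 - 1296 = -1321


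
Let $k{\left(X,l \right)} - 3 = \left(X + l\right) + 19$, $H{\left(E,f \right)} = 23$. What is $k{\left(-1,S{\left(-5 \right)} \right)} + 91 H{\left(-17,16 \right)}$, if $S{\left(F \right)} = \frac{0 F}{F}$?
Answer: $2114$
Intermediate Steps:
$S{\left(F \right)} = 0$ ($S{\left(F \right)} = \frac{0}{F} = 0$)
$k{\left(X,l \right)} = 22 + X + l$ ($k{\left(X,l \right)} = 3 + \left(\left(X + l\right) + 19\right) = 3 + \left(19 + X + l\right) = 22 + X + l$)
$k{\left(-1,S{\left(-5 \right)} \right)} + 91 H{\left(-17,16 \right)} = \left(22 - 1 + 0\right) + 91 \cdot 23 = 21 + 2093 = 2114$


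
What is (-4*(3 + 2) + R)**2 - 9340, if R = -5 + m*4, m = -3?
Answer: -7971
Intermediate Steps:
R = -17 (R = -5 - 3*4 = -5 - 12 = -17)
(-4*(3 + 2) + R)**2 - 9340 = (-4*(3 + 2) - 17)**2 - 9340 = (-4*5 - 17)**2 - 9340 = (-20 - 17)**2 - 9340 = (-37)**2 - 9340 = 1369 - 9340 = -7971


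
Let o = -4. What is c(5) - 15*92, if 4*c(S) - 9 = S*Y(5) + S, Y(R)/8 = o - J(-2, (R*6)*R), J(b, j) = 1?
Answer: -2853/2 ≈ -1426.5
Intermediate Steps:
Y(R) = -40 (Y(R) = 8*(-4 - 1*1) = 8*(-4 - 1) = 8*(-5) = -40)
c(S) = 9/4 - 39*S/4 (c(S) = 9/4 + (S*(-40) + S)/4 = 9/4 + (-40*S + S)/4 = 9/4 + (-39*S)/4 = 9/4 - 39*S/4)
c(5) - 15*92 = (9/4 - 39/4*5) - 15*92 = (9/4 - 195/4) - 1380 = -93/2 - 1380 = -2853/2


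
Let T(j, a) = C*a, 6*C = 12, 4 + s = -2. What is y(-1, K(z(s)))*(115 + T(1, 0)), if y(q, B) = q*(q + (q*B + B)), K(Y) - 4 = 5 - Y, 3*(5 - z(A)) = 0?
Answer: 115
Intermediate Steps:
s = -6 (s = -4 - 2 = -6)
C = 2 (C = (1/6)*12 = 2)
T(j, a) = 2*a
z(A) = 5 (z(A) = 5 - 1/3*0 = 5 + 0 = 5)
K(Y) = 9 - Y (K(Y) = 4 + (5 - Y) = 9 - Y)
y(q, B) = q*(B + q + B*q) (y(q, B) = q*(q + (B*q + B)) = q*(q + (B + B*q)) = q*(B + q + B*q))
y(-1, K(z(s)))*(115 + T(1, 0)) = (-((9 - 1*5) - 1 + (9 - 1*5)*(-1)))*(115 + 2*0) = (-((9 - 5) - 1 + (9 - 5)*(-1)))*(115 + 0) = -(4 - 1 + 4*(-1))*115 = -(4 - 1 - 4)*115 = -1*(-1)*115 = 1*115 = 115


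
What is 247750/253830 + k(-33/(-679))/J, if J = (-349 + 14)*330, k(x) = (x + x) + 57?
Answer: 619570966741/635111850450 ≈ 0.97553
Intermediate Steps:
k(x) = 57 + 2*x (k(x) = 2*x + 57 = 57 + 2*x)
J = -110550 (J = -335*330 = -110550)
247750/253830 + k(-33/(-679))/J = 247750/253830 + (57 + 2*(-33/(-679)))/(-110550) = 247750*(1/253830) + (57 + 2*(-33*(-1/679)))*(-1/110550) = 24775/25383 + (57 + 2*(33/679))*(-1/110550) = 24775/25383 + (57 + 66/679)*(-1/110550) = 24775/25383 + (38769/679)*(-1/110550) = 24775/25383 - 12923/25021150 = 619570966741/635111850450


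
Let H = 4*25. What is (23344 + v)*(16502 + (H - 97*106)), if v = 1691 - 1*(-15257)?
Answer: 254645440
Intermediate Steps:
v = 16948 (v = 1691 + 15257 = 16948)
H = 100
(23344 + v)*(16502 + (H - 97*106)) = (23344 + 16948)*(16502 + (100 - 97*106)) = 40292*(16502 + (100 - 10282)) = 40292*(16502 - 10182) = 40292*6320 = 254645440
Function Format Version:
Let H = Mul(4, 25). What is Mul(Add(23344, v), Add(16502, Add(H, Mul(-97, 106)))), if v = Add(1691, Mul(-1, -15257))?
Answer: 254645440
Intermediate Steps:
v = 16948 (v = Add(1691, 15257) = 16948)
H = 100
Mul(Add(23344, v), Add(16502, Add(H, Mul(-97, 106)))) = Mul(Add(23344, 16948), Add(16502, Add(100, Mul(-97, 106)))) = Mul(40292, Add(16502, Add(100, -10282))) = Mul(40292, Add(16502, -10182)) = Mul(40292, 6320) = 254645440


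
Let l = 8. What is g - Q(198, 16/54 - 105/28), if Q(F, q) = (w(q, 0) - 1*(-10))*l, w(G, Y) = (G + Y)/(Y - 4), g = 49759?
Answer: 2682293/54 ≈ 49672.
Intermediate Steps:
w(G, Y) = (G + Y)/(-4 + Y)
Q(F, q) = 80 - 2*q (Q(F, q) = ((q + 0)/(-4 + 0) - 1*(-10))*8 = (q/(-4) + 10)*8 = (-q/4 + 10)*8 = (10 - q/4)*8 = 80 - 2*q)
g - Q(198, 16/54 - 105/28) = 49759 - (80 - 2*(16/54 - 105/28)) = 49759 - (80 - 2*(16*(1/54) - 105*1/28)) = 49759 - (80 - 2*(8/27 - 15/4)) = 49759 - (80 - 2*(-373/108)) = 49759 - (80 + 373/54) = 49759 - 1*4693/54 = 49759 - 4693/54 = 2682293/54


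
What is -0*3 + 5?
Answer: 5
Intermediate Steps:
-0*3 + 5 = -6*0 + 5 = 0 + 5 = 5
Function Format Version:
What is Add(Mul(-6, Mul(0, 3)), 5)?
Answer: 5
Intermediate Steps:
Add(Mul(-6, Mul(0, 3)), 5) = Add(Mul(-6, 0), 5) = Add(0, 5) = 5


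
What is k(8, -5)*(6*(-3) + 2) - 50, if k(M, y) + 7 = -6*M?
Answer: 830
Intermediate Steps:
k(M, y) = -7 - 6*M
k(8, -5)*(6*(-3) + 2) - 50 = (-7 - 6*8)*(6*(-3) + 2) - 50 = (-7 - 48)*(-18 + 2) - 50 = -55*(-16) - 50 = 880 - 50 = 830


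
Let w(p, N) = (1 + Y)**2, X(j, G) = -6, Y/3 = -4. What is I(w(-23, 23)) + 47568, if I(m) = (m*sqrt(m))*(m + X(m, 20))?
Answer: 200633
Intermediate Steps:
Y = -12 (Y = 3*(-4) = -12)
w(p, N) = 121 (w(p, N) = (1 - 12)**2 = (-11)**2 = 121)
I(m) = m**(3/2)*(-6 + m) (I(m) = (m*sqrt(m))*(m - 6) = m**(3/2)*(-6 + m))
I(w(-23, 23)) + 47568 = 121**(3/2)*(-6 + 121) + 47568 = 1331*115 + 47568 = 153065 + 47568 = 200633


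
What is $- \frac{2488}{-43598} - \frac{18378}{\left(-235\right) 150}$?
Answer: $\frac{74078837}{128069125} \approx 0.57843$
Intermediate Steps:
$- \frac{2488}{-43598} - \frac{18378}{\left(-235\right) 150} = \left(-2488\right) \left(- \frac{1}{43598}\right) - \frac{18378}{-35250} = \frac{1244}{21799} - - \frac{3063}{5875} = \frac{1244}{21799} + \frac{3063}{5875} = \frac{74078837}{128069125}$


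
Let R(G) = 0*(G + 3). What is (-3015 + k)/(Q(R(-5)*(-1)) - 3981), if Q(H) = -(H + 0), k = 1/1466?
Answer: 4419989/5836146 ≈ 0.75735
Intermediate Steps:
k = 1/1466 ≈ 0.00068213
R(G) = 0 (R(G) = 0*(3 + G) = 0)
Q(H) = -H
(-3015 + k)/(Q(R(-5)*(-1)) - 3981) = (-3015 + 1/1466)/(-0*(-1) - 3981) = -4419989/(1466*(-1*0 - 3981)) = -4419989/(1466*(0 - 3981)) = -4419989/1466/(-3981) = -4419989/1466*(-1/3981) = 4419989/5836146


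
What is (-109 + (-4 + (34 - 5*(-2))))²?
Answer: 4761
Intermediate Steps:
(-109 + (-4 + (34 - 5*(-2))))² = (-109 + (-4 + (34 + 10)))² = (-109 + (-4 + 44))² = (-109 + 40)² = (-69)² = 4761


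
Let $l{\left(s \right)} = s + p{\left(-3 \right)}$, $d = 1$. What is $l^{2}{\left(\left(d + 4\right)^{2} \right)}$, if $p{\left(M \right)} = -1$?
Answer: $576$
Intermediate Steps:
$l{\left(s \right)} = -1 + s$ ($l{\left(s \right)} = s - 1 = -1 + s$)
$l^{2}{\left(\left(d + 4\right)^{2} \right)} = \left(-1 + \left(1 + 4\right)^{2}\right)^{2} = \left(-1 + 5^{2}\right)^{2} = \left(-1 + 25\right)^{2} = 24^{2} = 576$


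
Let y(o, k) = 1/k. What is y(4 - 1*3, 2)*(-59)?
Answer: -59/2 ≈ -29.500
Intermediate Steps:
y(4 - 1*3, 2)*(-59) = -59/2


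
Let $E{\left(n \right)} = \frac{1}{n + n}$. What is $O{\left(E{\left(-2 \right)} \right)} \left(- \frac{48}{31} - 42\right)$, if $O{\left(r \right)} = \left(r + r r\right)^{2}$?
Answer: $- \frac{6075}{3968} \approx -1.531$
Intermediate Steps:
$E{\left(n \right)} = \frac{1}{2 n}$
$O{\left(r \right)} = \left(r + r^{2}\right)^{2}$
$O{\left(E{\left(-2 \right)} \right)} \left(- \frac{48}{31} - 42\right) = \left(\frac{1}{2 \left(-2\right)}\right)^{2} \left(1 + \frac{1}{2 \left(-2\right)}\right)^{2} \left(- \frac{48}{31} - 42\right) = \left(\frac{1}{2} \left(- \frac{1}{2}\right)\right)^{2} \left(1 + \frac{1}{2} \left(- \frac{1}{2}\right)\right)^{2} \left(\left(-48\right) \frac{1}{31} - 42\right) = \left(- \frac{1}{4}\right)^{2} \left(1 - \frac{1}{4}\right)^{2} \left(- \frac{48}{31} - 42\right) = \frac{\left(\frac{3}{4}\right)^{2}}{16} \left(- \frac{1350}{31}\right) = \frac{1}{16} \cdot \frac{9}{16} \left(- \frac{1350}{31}\right) = \frac{9}{256} \left(- \frac{1350}{31}\right) = - \frac{6075}{3968}$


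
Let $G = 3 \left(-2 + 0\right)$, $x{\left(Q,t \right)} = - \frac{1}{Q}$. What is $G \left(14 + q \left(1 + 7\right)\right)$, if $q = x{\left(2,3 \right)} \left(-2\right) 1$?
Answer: $-132$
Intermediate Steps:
$q = 1$ ($q = - \frac{1}{2} \left(-2\right) 1 = \left(-1\right) \frac{1}{2} \left(-2\right) 1 = \left(- \frac{1}{2}\right) \left(-2\right) 1 = 1 \cdot 1 = 1$)
$G = -6$ ($G = 3 \left(-2\right) = -6$)
$G \left(14 + q \left(1 + 7\right)\right) = - 6 \left(14 + 1 \left(1 + 7\right)\right) = - 6 \left(14 + 1 \cdot 8\right) = - 6 \left(14 + 8\right) = \left(-6\right) 22 = -132$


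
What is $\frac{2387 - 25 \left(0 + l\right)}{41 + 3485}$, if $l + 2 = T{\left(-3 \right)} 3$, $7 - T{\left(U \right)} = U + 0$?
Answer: $\frac{1687}{3526} \approx 0.47845$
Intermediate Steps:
$T{\left(U \right)} = 7 - U$ ($T{\left(U \right)} = 7 - \left(U + 0\right) = 7 - U$)
$l = 28$ ($l = -2 + \left(7 - -3\right) 3 = -2 + \left(7 + 3\right) 3 = -2 + 10 \cdot 3 = -2 + 30 = 28$)
$\frac{2387 - 25 \left(0 + l\right)}{41 + 3485} = \frac{2387 - 25 \left(0 + 28\right)}{41 + 3485} = \frac{2387 - 700}{3526} = \left(2387 - 700\right) \frac{1}{3526} = 1687 \cdot \frac{1}{3526} = \frac{1687}{3526}$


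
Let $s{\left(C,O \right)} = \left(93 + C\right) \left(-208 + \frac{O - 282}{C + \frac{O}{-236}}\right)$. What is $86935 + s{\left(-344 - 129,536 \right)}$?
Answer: $\frac{4659799655}{28041} \approx 1.6618 \cdot 10^{5}$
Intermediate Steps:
$s{\left(C,O \right)} = \left(-208 + \frac{-282 + O}{C - \frac{O}{236}}\right) \left(93 + C\right)$ ($s{\left(C,O \right)} = \left(93 + C\right) \left(-208 + \frac{-282 + O}{C + O \left(- \frac{1}{236}\right)}\right) = \left(93 + C\right) \left(-208 + \frac{-282 + O}{C - \frac{O}{236}}\right) = \left(-208 + \frac{-282 + O}{C - \frac{O}{236}}\right) \left(93 + C\right)$)
$86935 + s{\left(-344 - 129,536 \right)} = 86935 + \frac{4 \left(-1547334 - 1157934 \left(-344 - 129\right) - 12272 \left(-344 - 129\right)^{2} + 10323 \cdot 536 + 111 \left(-344 - 129\right) 536\right)}{\left(-1\right) 536 + 236 \left(-344 - 129\right)} = 86935 + \frac{4 \left(-1547334 - -547702782 - 12272 \left(-473\right)^{2} + 5533128 + 111 \left(-473\right) 536\right)}{-536 + 236 \left(-473\right)} = 86935 + \frac{4 \left(-1547334 + 547702782 - 2745602288 + 5533128 - 28141608\right)}{-536 - 111628} = 86935 + \frac{4 \left(-1547334 + 547702782 - 2745602288 + 5533128 - 28141608\right)}{-112164} = 86935 + 4 \left(- \frac{1}{112164}\right) \left(-2222055320\right) = 86935 + \frac{2222055320}{28041} = \frac{4659799655}{28041}$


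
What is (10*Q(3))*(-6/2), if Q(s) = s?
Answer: -90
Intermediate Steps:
(10*Q(3))*(-6/2) = (10*3)*(-6/2) = 30*(-6*½) = 30*(-3) = -90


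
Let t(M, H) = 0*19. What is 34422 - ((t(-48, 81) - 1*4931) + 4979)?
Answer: 34374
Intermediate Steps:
t(M, H) = 0
34422 - ((t(-48, 81) - 1*4931) + 4979) = 34422 - ((0 - 1*4931) + 4979) = 34422 - ((0 - 4931) + 4979) = 34422 - (-4931 + 4979) = 34422 - 1*48 = 34422 - 48 = 34374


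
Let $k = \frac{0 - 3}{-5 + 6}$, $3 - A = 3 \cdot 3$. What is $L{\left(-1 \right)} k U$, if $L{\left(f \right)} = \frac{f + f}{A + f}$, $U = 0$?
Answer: $0$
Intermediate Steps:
$A = -6$ ($A = 3 - 3 \cdot 3 = 3 - 9 = -6$)
$k = -3$ ($k = - \frac{3}{1} = \left(-3\right) 1 = -3$)
$L{\left(f \right)} = \frac{2 f}{-6 + f}$ ($L{\left(f \right)} = \frac{f + f}{-6 + f} = \frac{2 f}{-6 + f}$)
$L{\left(-1 \right)} k U = 2 \left(-1\right) \frac{1}{-6 - 1} \left(-3\right) 0 = 2 \left(-1\right) \frac{1}{-7} \left(-3\right) 0 = 2 \left(-1\right) \left(- \frac{1}{7}\right) \left(-3\right) 0 = \frac{2}{7} \left(-3\right) 0 = \left(- \frac{6}{7}\right) 0 = 0$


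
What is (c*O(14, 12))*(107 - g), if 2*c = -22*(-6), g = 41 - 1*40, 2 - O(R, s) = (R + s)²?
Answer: -4715304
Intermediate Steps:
O(R, s) = 2 - (R + s)²
g = 1 (g = 41 - 40 = 1)
c = 66 (c = (-22*(-6))/2 = (½)*132 = 66)
(c*O(14, 12))*(107 - g) = (66*(2 - (14 + 12)²))*(107 - 1*1) = (66*(2 - 1*26²))*(107 - 1) = (66*(2 - 1*676))*106 = (66*(2 - 676))*106 = (66*(-674))*106 = -44484*106 = -4715304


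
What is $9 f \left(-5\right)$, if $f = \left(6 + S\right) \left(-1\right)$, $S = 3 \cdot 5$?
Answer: $945$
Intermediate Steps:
$S = 15$
$f = -21$ ($f = \left(6 + 15\right) \left(-1\right) = 21 \left(-1\right) = -21$)
$9 f \left(-5\right) = 9 \left(-21\right) \left(-5\right) = \left(-189\right) \left(-5\right) = 945$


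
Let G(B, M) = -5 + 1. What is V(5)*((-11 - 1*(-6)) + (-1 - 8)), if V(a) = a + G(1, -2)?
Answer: -14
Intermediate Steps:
G(B, M) = -4
V(a) = -4 + a (V(a) = a - 4 = -4 + a)
V(5)*((-11 - 1*(-6)) + (-1 - 8)) = (-4 + 5)*((-11 - 1*(-6)) + (-1 - 8)) = 1*((-11 + 6) - 9) = 1*(-5 - 9) = 1*(-14) = -14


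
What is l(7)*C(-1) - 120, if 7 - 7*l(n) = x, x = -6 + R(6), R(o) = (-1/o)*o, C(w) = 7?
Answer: -106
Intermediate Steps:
R(o) = -1
x = -7 (x = -6 - 1 = -7)
l(n) = 2 (l(n) = 1 - ⅐*(-7) = 1 + 1 = 2)
l(7)*C(-1) - 120 = 2*7 - 120 = 14 - 120 = -106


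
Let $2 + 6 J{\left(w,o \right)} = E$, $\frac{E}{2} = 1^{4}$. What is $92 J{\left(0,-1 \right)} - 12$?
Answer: $-12$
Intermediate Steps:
$E = 2$ ($E = 2 \cdot 1^{4} = 2 \cdot 1 = 2$)
$J{\left(w,o \right)} = 0$ ($J{\left(w,o \right)} = - \frac{1}{3} + \frac{1}{6} \cdot 2 = - \frac{1}{3} + \frac{1}{3} = 0$)
$92 J{\left(0,-1 \right)} - 12 = 92 \cdot 0 - 12 = 0 - 12 = -12$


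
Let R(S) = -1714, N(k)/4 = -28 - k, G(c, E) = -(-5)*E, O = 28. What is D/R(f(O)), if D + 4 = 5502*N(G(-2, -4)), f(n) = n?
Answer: 88034/857 ≈ 102.72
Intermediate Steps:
G(c, E) = 5*E
N(k) = -112 - 4*k (N(k) = 4*(-28 - k) = -112 - 4*k)
D = -176068 (D = -4 + 5502*(-112 - 20*(-4)) = -4 + 5502*(-112 - 4*(-20)) = -4 + 5502*(-112 + 80) = -4 + 5502*(-32) = -4 - 176064 = -176068)
D/R(f(O)) = -176068/(-1714) = -176068*(-1/1714) = 88034/857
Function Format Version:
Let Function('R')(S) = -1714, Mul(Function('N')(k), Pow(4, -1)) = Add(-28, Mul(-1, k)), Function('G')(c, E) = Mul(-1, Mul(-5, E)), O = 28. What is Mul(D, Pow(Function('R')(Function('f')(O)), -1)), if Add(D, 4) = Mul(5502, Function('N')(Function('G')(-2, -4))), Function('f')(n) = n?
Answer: Rational(88034, 857) ≈ 102.72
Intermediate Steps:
Function('G')(c, E) = Mul(5, E)
Function('N')(k) = Add(-112, Mul(-4, k)) (Function('N')(k) = Mul(4, Add(-28, Mul(-1, k))) = Add(-112, Mul(-4, k)))
D = -176068 (D = Add(-4, Mul(5502, Add(-112, Mul(-4, Mul(5, -4))))) = Add(-4, Mul(5502, Add(-112, Mul(-4, -20)))) = Add(-4, Mul(5502, Add(-112, 80))) = Add(-4, Mul(5502, -32)) = Add(-4, -176064) = -176068)
Mul(D, Pow(Function('R')(Function('f')(O)), -1)) = Mul(-176068, Pow(-1714, -1)) = Mul(-176068, Rational(-1, 1714)) = Rational(88034, 857)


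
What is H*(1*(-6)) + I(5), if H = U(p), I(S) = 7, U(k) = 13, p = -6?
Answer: -71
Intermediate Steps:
H = 13
H*(1*(-6)) + I(5) = 13*(1*(-6)) + 7 = 13*(-6) + 7 = -78 + 7 = -71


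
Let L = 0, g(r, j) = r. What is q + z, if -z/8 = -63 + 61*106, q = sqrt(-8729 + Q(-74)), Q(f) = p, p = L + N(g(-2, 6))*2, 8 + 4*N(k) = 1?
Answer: -51224 + I*sqrt(34930)/2 ≈ -51224.0 + 93.448*I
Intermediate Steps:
N(k) = -7/4 (N(k) = -2 + (1/4)*1 = -2 + 1/4 = -7/4)
p = -7/2 (p = 0 - 7/4*2 = 0 - 7/2 = -7/2 ≈ -3.5000)
Q(f) = -7/2
q = I*sqrt(34930)/2 (q = sqrt(-8729 - 7/2) = sqrt(-17465/2) = I*sqrt(34930)/2 ≈ 93.448*I)
z = -51224 (z = -8*(-63 + 61*106) = -8*(-63 + 6466) = -8*6403 = -51224)
q + z = I*sqrt(34930)/2 - 51224 = -51224 + I*sqrt(34930)/2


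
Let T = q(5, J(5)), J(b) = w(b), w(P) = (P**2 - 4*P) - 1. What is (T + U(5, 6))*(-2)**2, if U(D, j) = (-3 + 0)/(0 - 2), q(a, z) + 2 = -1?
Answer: -6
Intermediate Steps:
w(P) = -1 + P**2 - 4*P
J(b) = -1 + b**2 - 4*b
q(a, z) = -3 (q(a, z) = -2 - 1 = -3)
T = -3
U(D, j) = 3/2 (U(D, j) = -3/(-2) = -3*(-1/2) = 3/2)
(T + U(5, 6))*(-2)**2 = (-3 + 3/2)*(-2)**2 = -3/2*4 = -6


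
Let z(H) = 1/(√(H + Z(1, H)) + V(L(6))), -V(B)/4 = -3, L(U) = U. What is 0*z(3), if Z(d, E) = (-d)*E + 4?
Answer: 0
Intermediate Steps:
Z(d, E) = 4 - E*d (Z(d, E) = -E*d + 4 = 4 - E*d)
V(B) = 12 (V(B) = -4*(-3) = 12)
z(H) = 1/14 (z(H) = 1/(√(H + (4 - 1*H*1)) + 12) = 1/(√(H + (4 - H)) + 12) = 1/(√4 + 12) = 1/(2 + 12) = 1/14)
0*z(3) = 0*(1/14) = 0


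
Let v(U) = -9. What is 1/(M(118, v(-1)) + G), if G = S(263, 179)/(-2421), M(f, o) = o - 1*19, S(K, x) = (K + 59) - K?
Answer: -2421/67847 ≈ -0.035683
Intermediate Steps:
S(K, x) = 59 (S(K, x) = (59 + K) - K = 59)
M(f, o) = -19 + o (M(f, o) = o - 19 = -19 + o)
G = -59/2421 (G = 59/(-2421) = 59*(-1/2421) = -59/2421 ≈ -0.024370)
1/(M(118, v(-1)) + G) = 1/((-19 - 9) - 59/2421) = 1/(-28 - 59/2421) = 1/(-67847/2421) = -2421/67847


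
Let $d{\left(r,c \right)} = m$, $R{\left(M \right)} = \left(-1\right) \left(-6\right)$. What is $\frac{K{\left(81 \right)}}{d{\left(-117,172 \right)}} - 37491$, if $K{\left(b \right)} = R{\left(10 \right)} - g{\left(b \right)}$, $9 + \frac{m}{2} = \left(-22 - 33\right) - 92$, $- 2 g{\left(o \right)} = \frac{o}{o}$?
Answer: $- \frac{1799569}{48} \approx -37491.0$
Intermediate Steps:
$g{\left(o \right)} = - \frac{1}{2}$ ($g{\left(o \right)} = - \frac{o \frac{1}{o}}{2} = \left(- \frac{1}{2}\right) 1 = - \frac{1}{2}$)
$R{\left(M \right)} = 6$
$m = -312$ ($m = -18 + 2 \left(\left(-22 - 33\right) - 92\right) = -18 + 2 \left(-55 - 92\right) = -18 + 2 \left(-147\right) = -18 - 294 = -312$)
$d{\left(r,c \right)} = -312$
$K{\left(b \right)} = \frac{13}{2}$ ($K{\left(b \right)} = 6 - - \frac{1}{2} = 6 + \frac{1}{2} = \frac{13}{2}$)
$\frac{K{\left(81 \right)}}{d{\left(-117,172 \right)}} - 37491 = \frac{13}{2 \left(-312\right)} - 37491 = \frac{13}{2} \left(- \frac{1}{312}\right) - 37491 = - \frac{1}{48} - 37491 = - \frac{1799569}{48}$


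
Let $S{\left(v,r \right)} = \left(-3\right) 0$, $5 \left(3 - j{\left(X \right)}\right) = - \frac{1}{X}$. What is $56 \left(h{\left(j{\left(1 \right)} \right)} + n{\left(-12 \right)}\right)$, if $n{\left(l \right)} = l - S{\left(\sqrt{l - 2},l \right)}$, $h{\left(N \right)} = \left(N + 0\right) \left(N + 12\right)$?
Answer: $\frac{51296}{25} \approx 2051.8$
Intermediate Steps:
$j{\left(X \right)} = 3 + \frac{1}{5 X}$ ($j{\left(X \right)} = 3 - \frac{\left(-1\right) \frac{1}{X}}{5} = 3 + \frac{1}{5 X}$)
$h{\left(N \right)} = N \left(12 + N\right)$
$S{\left(v,r \right)} = 0$
$n{\left(l \right)} = l$ ($n{\left(l \right)} = l - 0 = l + 0 = l$)
$56 \left(h{\left(j{\left(1 \right)} \right)} + n{\left(-12 \right)}\right) = 56 \left(\left(3 + \frac{1}{5 \cdot 1}\right) \left(12 + \left(3 + \frac{1}{5 \cdot 1}\right)\right) - 12\right) = 56 \left(\left(3 + \frac{1}{5} \cdot 1\right) \left(12 + \left(3 + \frac{1}{5} \cdot 1\right)\right) - 12\right) = 56 \left(\left(3 + \frac{1}{5}\right) \left(12 + \left(3 + \frac{1}{5}\right)\right) - 12\right) = 56 \left(\frac{16 \left(12 + \frac{16}{5}\right)}{5} - 12\right) = 56 \left(\frac{16}{5} \cdot \frac{76}{5} - 12\right) = 56 \left(\frac{1216}{25} - 12\right) = 56 \cdot \frac{916}{25} = \frac{51296}{25}$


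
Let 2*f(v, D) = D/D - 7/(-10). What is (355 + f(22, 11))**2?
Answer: 50651689/400 ≈ 1.2663e+5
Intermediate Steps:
f(v, D) = 17/20 (f(v, D) = (D/D - 7/(-10))/2 = (1 - 7*(-1/10))/2 = (1 + 7/10)/2 = (1/2)*(17/10) = 17/20)
(355 + f(22, 11))**2 = (355 + 17/20)**2 = (7117/20)**2 = 50651689/400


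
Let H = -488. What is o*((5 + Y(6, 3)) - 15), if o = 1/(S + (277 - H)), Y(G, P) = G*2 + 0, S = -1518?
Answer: -2/753 ≈ -0.0026560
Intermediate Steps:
Y(G, P) = 2*G (Y(G, P) = 2*G + 0 = 2*G)
o = -1/753 (o = 1/(-1518 + (277 - 1*(-488))) = 1/(-1518 + (277 + 488)) = 1/(-1518 + 765) = 1/(-753) = -1/753 ≈ -0.0013280)
o*((5 + Y(6, 3)) - 15) = -((5 + 2*6) - 15)/753 = -((5 + 12) - 15)/753 = -(17 - 15)/753 = -1/753*2 = -2/753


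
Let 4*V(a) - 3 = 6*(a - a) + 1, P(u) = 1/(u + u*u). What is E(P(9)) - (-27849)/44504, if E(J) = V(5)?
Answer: 72353/44504 ≈ 1.6258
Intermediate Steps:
P(u) = 1/(u + u²)
V(a) = 1 (V(a) = ¾ + (6*(a - a) + 1)/4 = ¾ + (6*0 + 1)/4 = ¾ + (0 + 1)/4 = ¾ + (¼)*1 = ¾ + ¼ = 1)
E(J) = 1
E(P(9)) - (-27849)/44504 = 1 - (-27849)/44504 = 1 - 1*(-27849/44504) = 1 + 27849/44504 = 72353/44504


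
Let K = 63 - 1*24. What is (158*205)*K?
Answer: 1263210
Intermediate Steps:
K = 39 (K = 63 - 24 = 39)
(158*205)*K = (158*205)*39 = 32390*39 = 1263210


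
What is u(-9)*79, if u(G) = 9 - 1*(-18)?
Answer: 2133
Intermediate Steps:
u(G) = 27 (u(G) = 9 + 18 = 27)
u(-9)*79 = 27*79 = 2133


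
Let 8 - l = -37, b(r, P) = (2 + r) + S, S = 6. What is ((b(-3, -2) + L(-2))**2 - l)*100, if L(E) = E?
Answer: -3600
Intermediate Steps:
b(r, P) = 8 + r (b(r, P) = (2 + r) + 6 = 8 + r)
l = 45 (l = 8 - 1*(-37) = 8 + 37 = 45)
((b(-3, -2) + L(-2))**2 - l)*100 = (((8 - 3) - 2)**2 - 1*45)*100 = ((5 - 2)**2 - 45)*100 = (3**2 - 45)*100 = (9 - 45)*100 = -36*100 = -3600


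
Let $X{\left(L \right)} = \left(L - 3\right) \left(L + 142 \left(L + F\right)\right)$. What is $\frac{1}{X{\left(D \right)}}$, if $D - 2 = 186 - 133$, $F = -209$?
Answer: $- \frac{1}{1134276} \approx -8.8162 \cdot 10^{-7}$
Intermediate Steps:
$D = 55$ ($D = 2 + \left(186 - 133\right) = 2 + 53 = 55$)
$X{\left(L \right)} = \left(-29678 + 143 L\right) \left(-3 + L\right)$ ($X{\left(L \right)} = \left(L - 3\right) \left(L + 142 \left(L - 209\right)\right) = \left(L - 3\right) \left(L + 142 \left(-209 + L\right)\right) = \left(-3 + L\right) \left(L + \left(-29678 + 142 L\right)\right) = \left(-3 + L\right) \left(-29678 + 143 L\right) = \left(-29678 + 143 L\right) \left(-3 + L\right)$)
$\frac{1}{X{\left(D \right)}} = \frac{1}{89034 - 1655885 + 143 \cdot 55^{2}} = \frac{1}{89034 - 1655885 + 143 \cdot 3025} = \frac{1}{89034 - 1655885 + 432575} = \frac{1}{-1134276} = - \frac{1}{1134276}$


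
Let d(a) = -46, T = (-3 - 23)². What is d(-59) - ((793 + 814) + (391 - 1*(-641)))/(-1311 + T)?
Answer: -26571/635 ≈ -41.844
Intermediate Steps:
T = 676 (T = (-26)² = 676)
d(-59) - ((793 + 814) + (391 - 1*(-641)))/(-1311 + T) = -46 - ((793 + 814) + (391 - 1*(-641)))/(-1311 + 676) = -46 - (1607 + (391 + 641))/(-635) = -46 - (1607 + 1032)*(-1)/635 = -46 - 2639*(-1)/635 = -46 - 1*(-2639/635) = -46 + 2639/635 = -26571/635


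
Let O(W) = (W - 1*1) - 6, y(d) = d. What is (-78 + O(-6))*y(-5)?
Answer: 455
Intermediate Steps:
O(W) = -7 + W (O(W) = (W - 1) - 6 = (-1 + W) - 6 = -7 + W)
(-78 + O(-6))*y(-5) = (-78 + (-7 - 6))*(-5) = (-78 - 13)*(-5) = -91*(-5) = 455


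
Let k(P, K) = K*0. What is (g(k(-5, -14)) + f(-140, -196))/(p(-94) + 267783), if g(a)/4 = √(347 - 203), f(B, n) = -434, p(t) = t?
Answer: -386/267689 ≈ -0.0014420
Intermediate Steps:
k(P, K) = 0
g(a) = 48 (g(a) = 4*√(347 - 203) = 4*√144 = 4*12 = 48)
(g(k(-5, -14)) + f(-140, -196))/(p(-94) + 267783) = (48 - 434)/(-94 + 267783) = -386/267689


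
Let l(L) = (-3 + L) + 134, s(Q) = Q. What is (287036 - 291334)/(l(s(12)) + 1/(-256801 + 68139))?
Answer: -115838468/3854095 ≈ -30.056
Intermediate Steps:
l(L) = 131 + L
(287036 - 291334)/(l(s(12)) + 1/(-256801 + 68139)) = (287036 - 291334)/((131 + 12) + 1/(-256801 + 68139)) = -4298/(143 + 1/(-188662)) = -4298/(143 - 1/188662) = -4298/26978665/188662 = -4298*188662/26978665 = -115838468/3854095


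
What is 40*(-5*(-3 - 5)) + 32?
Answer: 1632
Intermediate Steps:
40*(-5*(-3 - 5)) + 32 = 40*(-5*(-8)) + 32 = 40*40 + 32 = 1600 + 32 = 1632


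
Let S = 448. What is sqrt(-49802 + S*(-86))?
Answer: 11*I*sqrt(730) ≈ 297.2*I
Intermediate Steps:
sqrt(-49802 + S*(-86)) = sqrt(-49802 + 448*(-86)) = sqrt(-49802 - 38528) = sqrt(-88330) = 11*I*sqrt(730)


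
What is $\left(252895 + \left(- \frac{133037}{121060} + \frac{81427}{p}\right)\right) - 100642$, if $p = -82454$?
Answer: $\frac{759875268724151}{4990940620} \approx 1.5225 \cdot 10^{5}$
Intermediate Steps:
$\left(252895 + \left(- \frac{133037}{121060} + \frac{81427}{p}\right)\right) - 100642 = \left(252895 + \left(- \frac{133037}{121060} + \frac{81427}{-82454}\right)\right) - 100642 = \left(252895 + \left(\left(-133037\right) \frac{1}{121060} + 81427 \left(- \frac{1}{82454}\right)\right)\right) - 100642 = \left(252895 - \frac{10413492709}{4990940620}\right) - 100642 = \frac{1262173514602191}{4990940620} - 100642 = \frac{759875268724151}{4990940620}$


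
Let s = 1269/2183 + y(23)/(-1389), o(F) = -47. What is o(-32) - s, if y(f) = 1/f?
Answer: -3318332707/69740301 ≈ -47.581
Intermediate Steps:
s = 40538560/69740301 (s = 1269/2183 + 1/(23*(-1389)) = 1269*(1/2183) + (1/23)*(-1/1389) = 1269/2183 - 1/31947 = 40538560/69740301 ≈ 0.58128)
o(-32) - s = -47 - 1*40538560/69740301 = -47 - 40538560/69740301 = -3318332707/69740301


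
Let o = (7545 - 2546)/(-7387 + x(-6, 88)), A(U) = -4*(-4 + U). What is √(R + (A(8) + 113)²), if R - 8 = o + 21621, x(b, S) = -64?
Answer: √1723111844689/7451 ≈ 176.17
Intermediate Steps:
A(U) = 16 - 4*U
o = -4999/7451 (o = (7545 - 2546)/(-7387 - 64) = 4999/(-7451) = 4999*(-1/7451) = -4999/7451 ≈ -0.67092)
R = 161152680/7451 (R = 8 + (-4999/7451 + 21621) = 8 + 161093072/7451 = 161152680/7451 ≈ 21628.)
√(R + (A(8) + 113)²) = √(161152680/7451 + ((16 - 4*8) + 113)²) = √(161152680/7451 + ((16 - 32) + 113)²) = √(161152680/7451 + (-16 + 113)²) = √(161152680/7451 + 97²) = √(161152680/7451 + 9409) = √(231259139/7451) = √1723111844689/7451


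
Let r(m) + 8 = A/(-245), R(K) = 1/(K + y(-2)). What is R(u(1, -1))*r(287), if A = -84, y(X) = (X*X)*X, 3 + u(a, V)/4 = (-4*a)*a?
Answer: 67/315 ≈ 0.21270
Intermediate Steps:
u(a, V) = -12 - 16*a² (u(a, V) = -12 + 4*((-4*a)*a) = -12 + 4*(-4*a²) = -12 - 16*a²)
y(X) = X³ (y(X) = X²*X = X³)
R(K) = 1/(-8 + K) (R(K) = 1/(K + (-2)³) = 1/(K - 8) = 1/(-8 + K))
r(m) = -268/35 (r(m) = -8 - 84/(-245) = -8 - 84*(-1/245) = -8 + 12/35 = -268/35)
R(u(1, -1))*r(287) = -268/35/(-8 + (-12 - 16*1²)) = -268/35/(-8 + (-12 - 16*1)) = -268/35/(-8 + (-12 - 16)) = -268/35/(-8 - 28) = -268/35/(-36) = -1/36*(-268/35) = 67/315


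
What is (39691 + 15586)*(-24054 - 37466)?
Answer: -3400641040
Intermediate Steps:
(39691 + 15586)*(-24054 - 37466) = 55277*(-61520) = -3400641040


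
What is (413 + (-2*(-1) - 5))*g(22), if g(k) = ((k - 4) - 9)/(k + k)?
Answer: 1845/22 ≈ 83.864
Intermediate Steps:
g(k) = (-13 + k)/(2*k) (g(k) = ((-4 + k) - 9)/((2*k)) = (-13 + k)*(1/(2*k)) = (-13 + k)/(2*k))
(413 + (-2*(-1) - 5))*g(22) = (413 + (-2*(-1) - 5))*((½)*(-13 + 22)/22) = (413 + (2 - 5))*((½)*(1/22)*9) = (413 - 3)*(9/44) = 410*(9/44) = 1845/22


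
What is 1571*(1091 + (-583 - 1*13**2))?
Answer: 532569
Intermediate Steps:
1571*(1091 + (-583 - 1*13**2)) = 1571*(1091 + (-583 - 1*169)) = 1571*(1091 + (-583 - 169)) = 1571*(1091 - 752) = 1571*339 = 532569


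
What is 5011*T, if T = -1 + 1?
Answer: 0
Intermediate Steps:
T = 0
5011*T = 5011*0 = 0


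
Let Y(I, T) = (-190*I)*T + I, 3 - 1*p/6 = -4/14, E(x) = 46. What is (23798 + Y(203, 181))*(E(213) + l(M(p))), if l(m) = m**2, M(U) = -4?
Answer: -431344478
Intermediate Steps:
p = 138/7 (p = 18 - (-24)/14 = 18 - 6*(-2/7) = 18 + 12/7 = 138/7 ≈ 19.714)
Y(I, T) = I - 190*I*T (Y(I, T) = -190*I*T + I = I - 190*I*T)
(23798 + Y(203, 181))*(E(213) + l(M(p))) = (23798 + 203*(1 - 190*181))*(46 + (-4)**2) = (23798 + 203*(1 - 34390))*(46 + 16) = (23798 + 203*(-34389))*62 = (23798 - 6980967)*62 = -6957169*62 = -431344478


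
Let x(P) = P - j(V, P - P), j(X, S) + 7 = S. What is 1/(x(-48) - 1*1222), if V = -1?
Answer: -1/1263 ≈ -0.00079177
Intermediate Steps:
j(X, S) = -7 + S
x(P) = 7 + P (x(P) = P - (-7 + (P - P)) = P - (-7 + 0) = P - 1*(-7) = P + 7 = 7 + P)
1/(x(-48) - 1*1222) = 1/((7 - 48) - 1*1222) = 1/(-41 - 1222) = 1/(-1263) = -1/1263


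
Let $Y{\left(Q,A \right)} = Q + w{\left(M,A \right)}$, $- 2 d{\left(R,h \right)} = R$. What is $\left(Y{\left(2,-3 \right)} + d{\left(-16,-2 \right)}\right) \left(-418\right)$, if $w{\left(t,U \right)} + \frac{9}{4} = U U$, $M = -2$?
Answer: $- \frac{14003}{2} \approx -7001.5$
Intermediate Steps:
$w{\left(t,U \right)} = - \frac{9}{4} + U^{2}$ ($w{\left(t,U \right)} = - \frac{9}{4} + U U = - \frac{9}{4} + U^{2}$)
$d{\left(R,h \right)} = - \frac{R}{2}$
$Y{\left(Q,A \right)} = - \frac{9}{4} + Q + A^{2}$ ($Y{\left(Q,A \right)} = Q + \left(- \frac{9}{4} + A^{2}\right) = - \frac{9}{4} + Q + A^{2}$)
$\left(Y{\left(2,-3 \right)} + d{\left(-16,-2 \right)}\right) \left(-418\right) = \left(\left(- \frac{9}{4} + 2 + \left(-3\right)^{2}\right) - -8\right) \left(-418\right) = \left(\left(- \frac{9}{4} + 2 + 9\right) + 8\right) \left(-418\right) = \left(\frac{35}{4} + 8\right) \left(-418\right) = \frac{67}{4} \left(-418\right) = - \frac{14003}{2}$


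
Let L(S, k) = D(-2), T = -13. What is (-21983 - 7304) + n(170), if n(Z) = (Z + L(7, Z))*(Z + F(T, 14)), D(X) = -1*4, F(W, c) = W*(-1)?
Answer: 1091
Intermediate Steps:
F(W, c) = -W
D(X) = -4
L(S, k) = -4
n(Z) = (-4 + Z)*(13 + Z) (n(Z) = (Z - 4)*(Z - 1*(-13)) = (-4 + Z)*(Z + 13) = (-4 + Z)*(13 + Z))
(-21983 - 7304) + n(170) = (-21983 - 7304) + (-52 + 170² + 9*170) = -29287 + (-52 + 28900 + 1530) = -29287 + 30378 = 1091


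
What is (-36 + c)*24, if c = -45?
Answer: -1944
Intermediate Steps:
(-36 + c)*24 = (-36 - 45)*24 = -81*24 = -1944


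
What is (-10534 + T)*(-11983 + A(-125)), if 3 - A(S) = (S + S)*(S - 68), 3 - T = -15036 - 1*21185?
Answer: -1547308700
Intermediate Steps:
T = 36224 (T = 3 - (-15036 - 1*21185) = 3 - (-15036 - 21185) = 3 - 1*(-36221) = 3 + 36221 = 36224)
A(S) = 3 - 2*S*(-68 + S) (A(S) = 3 - (S + S)*(S - 68) = 3 - 2*S*(-68 + S))
(-10534 + T)*(-11983 + A(-125)) = (-10534 + 36224)*(-11983 + (3 - 2*(-125)² + 136*(-125))) = 25690*(-11983 + (3 - 2*15625 - 17000)) = 25690*(-11983 + (3 - 31250 - 17000)) = 25690*(-11983 - 48247) = 25690*(-60230) = -1547308700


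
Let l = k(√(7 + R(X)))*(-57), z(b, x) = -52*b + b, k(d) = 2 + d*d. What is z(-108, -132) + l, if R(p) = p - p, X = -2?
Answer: 4995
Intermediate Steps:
R(p) = 0
k(d) = 2 + d²
z(b, x) = -51*b
l = -513 (l = (2 + (√(7 + 0))²)*(-57) = (2 + (√7)²)*(-57) = (2 + 7)*(-57) = 9*(-57) = -513)
z(-108, -132) + l = -51*(-108) - 513 = 5508 - 513 = 4995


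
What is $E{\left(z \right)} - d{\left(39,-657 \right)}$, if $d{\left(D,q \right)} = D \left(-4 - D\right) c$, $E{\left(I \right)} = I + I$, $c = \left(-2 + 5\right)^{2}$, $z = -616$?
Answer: $13861$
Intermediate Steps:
$c = 9$ ($c = 3^{2} = 9$)
$E{\left(I \right)} = 2 I$
$d{\left(D,q \right)} = 9 D \left(-4 - D\right)$ ($d{\left(D,q \right)} = D \left(-4 - D\right) 9 = 9 D \left(-4 - D\right)$)
$E{\left(z \right)} - d{\left(39,-657 \right)} = 2 \left(-616\right) - \left(-9\right) 39 \left(4 + 39\right) = -1232 - \left(-9\right) 39 \cdot 43 = -1232 - -15093 = -1232 + 15093 = 13861$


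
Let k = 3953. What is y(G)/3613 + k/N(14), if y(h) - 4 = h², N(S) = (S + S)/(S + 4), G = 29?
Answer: 128551531/50582 ≈ 2541.4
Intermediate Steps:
N(S) = 2*S/(4 + S) (N(S) = (2*S)/(4 + S) = 2*S/(4 + S))
y(h) = 4 + h²
y(G)/3613 + k/N(14) = (4 + 29²)/3613 + 3953/((2*14/(4 + 14))) = (4 + 841)*(1/3613) + 3953/((2*14/18)) = 845*(1/3613) + 3953/((2*14*(1/18))) = 845/3613 + 3953/(14/9) = 845/3613 + 3953*(9/14) = 845/3613 + 35577/14 = 128551531/50582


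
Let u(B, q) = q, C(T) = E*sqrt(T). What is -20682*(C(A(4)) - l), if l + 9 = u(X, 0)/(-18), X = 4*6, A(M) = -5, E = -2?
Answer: -186138 + 41364*I*sqrt(5) ≈ -1.8614e+5 + 92493.0*I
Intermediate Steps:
X = 24
C(T) = -2*sqrt(T)
l = -9 (l = -9 + 0/(-18) = -9 + 0*(-1/18) = -9 + 0 = -9)
-20682*(C(A(4)) - l) = -20682*(-2*I*sqrt(5) - 1*(-9)) = -20682*(-2*I*sqrt(5) + 9) = -20682*(9 - 2*I*sqrt(5)) = -186138 + 41364*I*sqrt(5)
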